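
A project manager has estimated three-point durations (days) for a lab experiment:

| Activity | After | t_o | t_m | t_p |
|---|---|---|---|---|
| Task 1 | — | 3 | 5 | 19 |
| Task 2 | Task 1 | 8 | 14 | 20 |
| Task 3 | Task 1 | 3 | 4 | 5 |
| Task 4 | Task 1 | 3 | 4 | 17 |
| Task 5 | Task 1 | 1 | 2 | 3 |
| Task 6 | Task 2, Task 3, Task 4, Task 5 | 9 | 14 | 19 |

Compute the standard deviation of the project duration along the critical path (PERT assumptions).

te_Task 1 = (3 + 4·5 + 19)/6 = 42/6 = 7; σ²_Task 1 = ((19−3)/6)² = 7.111
te_Task 2 = (8 + 4·14 + 20)/6 = 84/6 = 14; σ²_Task 2 = ((20−8)/6)² = 4.000
te_Task 3 = (3 + 4·4 + 5)/6 = 24/6 = 4; σ²_Task 3 = ((5−3)/6)² = 0.111
te_Task 4 = (3 + 4·4 + 17)/6 = 36/6 = 6; σ²_Task 4 = ((17−3)/6)² = 5.444
te_Task 5 = (1 + 4·2 + 3)/6 = 12/6 = 2; σ²_Task 5 = ((3−1)/6)² = 0.111
te_Task 6 = (9 + 4·14 + 19)/6 = 84/6 = 14; σ²_Task 6 = ((19−9)/6)² = 2.778

Forward pass:
ES_Task 1 = 0; EF_Task 1 = 7
ES_Task 2 = 7; EF_Task 2 = 7+14 = 21
ES_Task 3 = 7; EF_Task 3 = 7+4 = 11
ES_Task 4 = 7; EF_Task 4 = 7+6 = 13
ES_Task 5 = 7; EF_Task 5 = 7+2 = 9
ES_Task 6 = max(EF_Task 2=21, EF_Task 3=11, EF_Task 4=13, EF_Task 5=9) = 21; EF_Task 6 = 21+14 = 35
Expected project duration μ = 35 days. Critical path: Task 1 → Task 2 → Task 6.

Variance along critical path = 7.111 + 4.000 + 2.778 = 13.889
σ = √13.889 = 3.727 days

3.73 days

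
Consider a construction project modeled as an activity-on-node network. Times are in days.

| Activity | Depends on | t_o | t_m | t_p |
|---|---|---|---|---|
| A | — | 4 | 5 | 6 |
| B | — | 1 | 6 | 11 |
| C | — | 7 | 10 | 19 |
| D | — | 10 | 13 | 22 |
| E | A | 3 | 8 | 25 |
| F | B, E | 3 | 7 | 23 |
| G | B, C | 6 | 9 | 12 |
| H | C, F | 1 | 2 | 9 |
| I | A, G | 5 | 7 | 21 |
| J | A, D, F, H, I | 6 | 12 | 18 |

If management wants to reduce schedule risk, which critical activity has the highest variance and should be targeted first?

I

te_A = (4 + 4·5 + 6)/6 = 30/6 = 5; σ²_A = ((6−4)/6)² = 0.111
te_B = (1 + 4·6 + 11)/6 = 36/6 = 6; σ²_B = ((11−1)/6)² = 2.778
te_C = (7 + 4·10 + 19)/6 = 66/6 = 11; σ²_C = ((19−7)/6)² = 4.000
te_D = (10 + 4·13 + 22)/6 = 84/6 = 14; σ²_D = ((22−10)/6)² = 4.000
te_E = (3 + 4·8 + 25)/6 = 60/6 = 10; σ²_E = ((25−3)/6)² = 13.444
te_F = (3 + 4·7 + 23)/6 = 54/6 = 9; σ²_F = ((23−3)/6)² = 11.111
te_G = (6 + 4·9 + 12)/6 = 54/6 = 9; σ²_G = ((12−6)/6)² = 1.000
te_H = (1 + 4·2 + 9)/6 = 18/6 = 3; σ²_H = ((9−1)/6)² = 1.778
te_I = (5 + 4·7 + 21)/6 = 54/6 = 9; σ²_I = ((21−5)/6)² = 7.111
te_J = (6 + 4·12 + 18)/6 = 72/6 = 12; σ²_J = ((18−6)/6)² = 4.000

Forward pass:
ES_A = 0; EF_A = 5
ES_B = 0; EF_B = 6
ES_C = 0; EF_C = 11
ES_D = 0; EF_D = 14
ES_E = 5; EF_E = 5+10 = 15
ES_F = max(EF_B=6, EF_E=15) = 15; EF_F = 15+9 = 24
ES_G = max(EF_B=6, EF_C=11) = 11; EF_G = 11+9 = 20
ES_H = max(EF_C=11, EF_F=24) = 24; EF_H = 24+3 = 27
ES_I = max(EF_A=5, EF_G=20) = 20; EF_I = 20+9 = 29
ES_J = max(EF_A=5, EF_D=14, EF_F=24, EF_H=27, EF_I=29) = 29; EF_J = 29+12 = 41
Expected project duration μ = 41 days. Critical path: C → G → I → J.

Variances on critical path: σ²_C=4.000, σ²_G=1.000, σ²_I=7.111, σ²_J=4.000.
Largest is σ²_I = 7.111.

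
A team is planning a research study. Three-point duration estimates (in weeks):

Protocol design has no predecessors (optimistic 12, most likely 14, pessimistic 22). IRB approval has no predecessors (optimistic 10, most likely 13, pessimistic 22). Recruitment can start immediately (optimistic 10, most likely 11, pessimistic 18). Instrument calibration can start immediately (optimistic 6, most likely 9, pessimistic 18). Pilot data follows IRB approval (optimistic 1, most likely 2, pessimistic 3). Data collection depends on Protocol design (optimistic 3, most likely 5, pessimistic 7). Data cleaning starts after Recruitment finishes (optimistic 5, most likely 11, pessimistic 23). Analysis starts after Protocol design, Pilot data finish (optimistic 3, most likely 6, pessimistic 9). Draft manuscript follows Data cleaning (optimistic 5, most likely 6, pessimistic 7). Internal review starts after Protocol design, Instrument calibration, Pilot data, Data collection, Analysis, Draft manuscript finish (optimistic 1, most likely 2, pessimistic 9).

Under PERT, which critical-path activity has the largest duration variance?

Data cleaning

te_Protocol design = (12 + 4·14 + 22)/6 = 90/6 = 15; σ²_Protocol design = ((22−12)/6)² = 2.778
te_IRB approval = (10 + 4·13 + 22)/6 = 84/6 = 14; σ²_IRB approval = ((22−10)/6)² = 4.000
te_Recruitment = (10 + 4·11 + 18)/6 = 72/6 = 12; σ²_Recruitment = ((18−10)/6)² = 1.778
te_Instrument calibration = (6 + 4·9 + 18)/6 = 60/6 = 10; σ²_Instrument calibration = ((18−6)/6)² = 4.000
te_Pilot data = (1 + 4·2 + 3)/6 = 12/6 = 2; σ²_Pilot data = ((3−1)/6)² = 0.111
te_Data collection = (3 + 4·5 + 7)/6 = 30/6 = 5; σ²_Data collection = ((7−3)/6)² = 0.444
te_Data cleaning = (5 + 4·11 + 23)/6 = 72/6 = 12; σ²_Data cleaning = ((23−5)/6)² = 9.000
te_Analysis = (3 + 4·6 + 9)/6 = 36/6 = 6; σ²_Analysis = ((9−3)/6)² = 1.000
te_Draft manuscript = (5 + 4·6 + 7)/6 = 36/6 = 6; σ²_Draft manuscript = ((7−5)/6)² = 0.111
te_Internal review = (1 + 4·2 + 9)/6 = 18/6 = 3; σ²_Internal review = ((9−1)/6)² = 1.778

Forward pass:
ES_Protocol design = 0; EF_Protocol design = 15
ES_IRB approval = 0; EF_IRB approval = 14
ES_Recruitment = 0; EF_Recruitment = 12
ES_Instrument calibration = 0; EF_Instrument calibration = 10
ES_Pilot data = 14; EF_Pilot data = 14+2 = 16
ES_Data collection = 15; EF_Data collection = 15+5 = 20
ES_Data cleaning = 12; EF_Data cleaning = 12+12 = 24
ES_Analysis = max(EF_Protocol design=15, EF_Pilot data=16) = 16; EF_Analysis = 16+6 = 22
ES_Draft manuscript = 24; EF_Draft manuscript = 24+6 = 30
ES_Internal review = max(EF_Protocol design=15, EF_Instrument calibration=10, EF_Pilot data=16, EF_Data collection=20, EF_Analysis=22, EF_Draft manuscript=30) = 30; EF_Internal review = 30+3 = 33
Expected project duration μ = 33 weeks. Critical path: Recruitment → Data cleaning → Draft manuscript → Internal review.

Variances on critical path: σ²_Recruitment=1.778, σ²_Data cleaning=9.000, σ²_Draft manuscript=0.111, σ²_Internal review=1.778.
Largest is σ²_Data cleaning = 9.000.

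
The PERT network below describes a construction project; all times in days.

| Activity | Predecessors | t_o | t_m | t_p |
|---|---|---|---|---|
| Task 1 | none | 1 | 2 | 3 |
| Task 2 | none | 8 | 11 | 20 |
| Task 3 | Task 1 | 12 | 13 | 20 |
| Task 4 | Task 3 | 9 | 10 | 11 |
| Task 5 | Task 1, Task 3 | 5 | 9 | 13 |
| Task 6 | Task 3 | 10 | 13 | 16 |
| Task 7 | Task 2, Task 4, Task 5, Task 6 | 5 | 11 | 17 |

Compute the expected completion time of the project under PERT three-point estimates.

te_Task 1 = (1 + 4·2 + 3)/6 = 12/6 = 2
te_Task 2 = (8 + 4·11 + 20)/6 = 72/6 = 12
te_Task 3 = (12 + 4·13 + 20)/6 = 84/6 = 14
te_Task 4 = (9 + 4·10 + 11)/6 = 60/6 = 10
te_Task 5 = (5 + 4·9 + 13)/6 = 54/6 = 9
te_Task 6 = (10 + 4·13 + 16)/6 = 78/6 = 13
te_Task 7 = (5 + 4·11 + 17)/6 = 66/6 = 11

Forward pass:
ES_Task 1 = 0; EF_Task 1 = 2
ES_Task 2 = 0; EF_Task 2 = 12
ES_Task 3 = 2; EF_Task 3 = 2+14 = 16
ES_Task 4 = 16; EF_Task 4 = 16+10 = 26
ES_Task 5 = max(EF_Task 1=2, EF_Task 3=16) = 16; EF_Task 5 = 16+9 = 25
ES_Task 6 = 16; EF_Task 6 = 16+13 = 29
ES_Task 7 = max(EF_Task 2=12, EF_Task 4=26, EF_Task 5=25, EF_Task 6=29) = 29; EF_Task 7 = 29+11 = 40
Expected project duration μ = 40 days. Critical path: Task 1 → Task 3 → Task 6 → Task 7.

40 days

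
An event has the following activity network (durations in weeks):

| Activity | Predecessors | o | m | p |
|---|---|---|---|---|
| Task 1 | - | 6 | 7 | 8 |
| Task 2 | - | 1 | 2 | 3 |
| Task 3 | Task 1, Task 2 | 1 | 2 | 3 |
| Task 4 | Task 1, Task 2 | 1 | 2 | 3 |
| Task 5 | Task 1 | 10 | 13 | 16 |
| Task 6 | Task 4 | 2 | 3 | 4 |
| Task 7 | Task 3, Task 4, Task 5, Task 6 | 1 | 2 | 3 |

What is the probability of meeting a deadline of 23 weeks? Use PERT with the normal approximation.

te_Task 1 = (6 + 4·7 + 8)/6 = 42/6 = 7; σ²_Task 1 = ((8−6)/6)² = 0.111
te_Task 2 = (1 + 4·2 + 3)/6 = 12/6 = 2; σ²_Task 2 = ((3−1)/6)² = 0.111
te_Task 3 = (1 + 4·2 + 3)/6 = 12/6 = 2; σ²_Task 3 = ((3−1)/6)² = 0.111
te_Task 4 = (1 + 4·2 + 3)/6 = 12/6 = 2; σ²_Task 4 = ((3−1)/6)² = 0.111
te_Task 5 = (10 + 4·13 + 16)/6 = 78/6 = 13; σ²_Task 5 = ((16−10)/6)² = 1.000
te_Task 6 = (2 + 4·3 + 4)/6 = 18/6 = 3; σ²_Task 6 = ((4−2)/6)² = 0.111
te_Task 7 = (1 + 4·2 + 3)/6 = 12/6 = 2; σ²_Task 7 = ((3−1)/6)² = 0.111

Forward pass:
ES_Task 1 = 0; EF_Task 1 = 7
ES_Task 2 = 0; EF_Task 2 = 2
ES_Task 3 = max(EF_Task 1=7, EF_Task 2=2) = 7; EF_Task 3 = 7+2 = 9
ES_Task 4 = max(EF_Task 1=7, EF_Task 2=2) = 7; EF_Task 4 = 7+2 = 9
ES_Task 5 = 7; EF_Task 5 = 7+13 = 20
ES_Task 6 = 9; EF_Task 6 = 9+3 = 12
ES_Task 7 = max(EF_Task 3=9, EF_Task 4=9, EF_Task 5=20, EF_Task 6=12) = 20; EF_Task 7 = 20+2 = 22
Expected project duration μ = 22 weeks. Critical path: Task 1 → Task 5 → Task 7.

Variance along critical path = 0.111 + 1.000 + 0.111 = 1.222; σ = √1.222 = 1.106 weeks.
Z = (23 − 22) / 1.106 = 0.905
P(T ≤ 23) = Φ(0.905) ≈ 0.817

0.817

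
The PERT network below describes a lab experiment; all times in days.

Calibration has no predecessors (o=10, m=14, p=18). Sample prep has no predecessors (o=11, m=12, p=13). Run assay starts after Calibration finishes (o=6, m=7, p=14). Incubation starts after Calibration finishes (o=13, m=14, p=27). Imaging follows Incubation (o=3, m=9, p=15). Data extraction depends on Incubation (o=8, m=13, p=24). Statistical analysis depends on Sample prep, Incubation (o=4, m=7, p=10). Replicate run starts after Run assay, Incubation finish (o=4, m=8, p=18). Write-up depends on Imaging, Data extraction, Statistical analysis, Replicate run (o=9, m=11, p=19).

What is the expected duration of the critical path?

56 days

te_Calibration = (10 + 4·14 + 18)/6 = 84/6 = 14
te_Sample prep = (11 + 4·12 + 13)/6 = 72/6 = 12
te_Run assay = (6 + 4·7 + 14)/6 = 48/6 = 8
te_Incubation = (13 + 4·14 + 27)/6 = 96/6 = 16
te_Imaging = (3 + 4·9 + 15)/6 = 54/6 = 9
te_Data extraction = (8 + 4·13 + 24)/6 = 84/6 = 14
te_Statistical analysis = (4 + 4·7 + 10)/6 = 42/6 = 7
te_Replicate run = (4 + 4·8 + 18)/6 = 54/6 = 9
te_Write-up = (9 + 4·11 + 19)/6 = 72/6 = 12

Forward pass:
ES_Calibration = 0; EF_Calibration = 14
ES_Sample prep = 0; EF_Sample prep = 12
ES_Run assay = 14; EF_Run assay = 14+8 = 22
ES_Incubation = 14; EF_Incubation = 14+16 = 30
ES_Imaging = 30; EF_Imaging = 30+9 = 39
ES_Data extraction = 30; EF_Data extraction = 30+14 = 44
ES_Statistical analysis = max(EF_Sample prep=12, EF_Incubation=30) = 30; EF_Statistical analysis = 30+7 = 37
ES_Replicate run = max(EF_Run assay=22, EF_Incubation=30) = 30; EF_Replicate run = 30+9 = 39
ES_Write-up = max(EF_Imaging=39, EF_Data extraction=44, EF_Statistical analysis=37, EF_Replicate run=39) = 44; EF_Write-up = 44+12 = 56
Expected project duration μ = 56 days. Critical path: Calibration → Incubation → Data extraction → Write-up.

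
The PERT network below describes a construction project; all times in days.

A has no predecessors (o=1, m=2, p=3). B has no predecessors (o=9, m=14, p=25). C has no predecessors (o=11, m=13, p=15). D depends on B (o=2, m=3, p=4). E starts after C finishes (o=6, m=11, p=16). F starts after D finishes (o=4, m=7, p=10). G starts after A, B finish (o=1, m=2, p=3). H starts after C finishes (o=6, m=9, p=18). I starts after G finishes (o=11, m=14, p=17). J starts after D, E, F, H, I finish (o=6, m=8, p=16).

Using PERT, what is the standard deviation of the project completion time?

3.32 days

te_A = (1 + 4·2 + 3)/6 = 12/6 = 2; σ²_A = ((3−1)/6)² = 0.111
te_B = (9 + 4·14 + 25)/6 = 90/6 = 15; σ²_B = ((25−9)/6)² = 7.111
te_C = (11 + 4·13 + 15)/6 = 78/6 = 13; σ²_C = ((15−11)/6)² = 0.444
te_D = (2 + 4·3 + 4)/6 = 18/6 = 3; σ²_D = ((4−2)/6)² = 0.111
te_E = (6 + 4·11 + 16)/6 = 66/6 = 11; σ²_E = ((16−6)/6)² = 2.778
te_F = (4 + 4·7 + 10)/6 = 42/6 = 7; σ²_F = ((10−4)/6)² = 1.000
te_G = (1 + 4·2 + 3)/6 = 12/6 = 2; σ²_G = ((3−1)/6)² = 0.111
te_H = (6 + 4·9 + 18)/6 = 60/6 = 10; σ²_H = ((18−6)/6)² = 4.000
te_I = (11 + 4·14 + 17)/6 = 84/6 = 14; σ²_I = ((17−11)/6)² = 1.000
te_J = (6 + 4·8 + 16)/6 = 54/6 = 9; σ²_J = ((16−6)/6)² = 2.778

Forward pass:
ES_A = 0; EF_A = 2
ES_B = 0; EF_B = 15
ES_C = 0; EF_C = 13
ES_D = 15; EF_D = 15+3 = 18
ES_E = 13; EF_E = 13+11 = 24
ES_F = 18; EF_F = 18+7 = 25
ES_G = max(EF_A=2, EF_B=15) = 15; EF_G = 15+2 = 17
ES_H = 13; EF_H = 13+10 = 23
ES_I = 17; EF_I = 17+14 = 31
ES_J = max(EF_D=18, EF_E=24, EF_F=25, EF_H=23, EF_I=31) = 31; EF_J = 31+9 = 40
Expected project duration μ = 40 days. Critical path: B → G → I → J.

Variance along critical path = 7.111 + 0.111 + 1.000 + 2.778 = 11.000
σ = √11.000 = 3.317 days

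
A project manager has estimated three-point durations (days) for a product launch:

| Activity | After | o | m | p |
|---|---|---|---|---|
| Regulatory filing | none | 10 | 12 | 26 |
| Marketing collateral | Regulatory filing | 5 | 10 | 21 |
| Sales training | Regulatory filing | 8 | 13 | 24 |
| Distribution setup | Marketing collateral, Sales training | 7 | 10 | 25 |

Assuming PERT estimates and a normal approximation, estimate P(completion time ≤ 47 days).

te_Regulatory filing = (10 + 4·12 + 26)/6 = 84/6 = 14; σ²_Regulatory filing = ((26−10)/6)² = 7.111
te_Marketing collateral = (5 + 4·10 + 21)/6 = 66/6 = 11; σ²_Marketing collateral = ((21−5)/6)² = 7.111
te_Sales training = (8 + 4·13 + 24)/6 = 84/6 = 14; σ²_Sales training = ((24−8)/6)² = 7.111
te_Distribution setup = (7 + 4·10 + 25)/6 = 72/6 = 12; σ²_Distribution setup = ((25−7)/6)² = 9.000

Forward pass:
ES_Regulatory filing = 0; EF_Regulatory filing = 14
ES_Marketing collateral = 14; EF_Marketing collateral = 14+11 = 25
ES_Sales training = 14; EF_Sales training = 14+14 = 28
ES_Distribution setup = max(EF_Marketing collateral=25, EF_Sales training=28) = 28; EF_Distribution setup = 28+12 = 40
Expected project duration μ = 40 days. Critical path: Regulatory filing → Sales training → Distribution setup.

Variance along critical path = 7.111 + 7.111 + 9.000 = 23.222; σ = √23.222 = 4.819 days.
Z = (47 − 40) / 4.819 = 1.453
P(T ≤ 47) = Φ(1.453) ≈ 0.927

0.927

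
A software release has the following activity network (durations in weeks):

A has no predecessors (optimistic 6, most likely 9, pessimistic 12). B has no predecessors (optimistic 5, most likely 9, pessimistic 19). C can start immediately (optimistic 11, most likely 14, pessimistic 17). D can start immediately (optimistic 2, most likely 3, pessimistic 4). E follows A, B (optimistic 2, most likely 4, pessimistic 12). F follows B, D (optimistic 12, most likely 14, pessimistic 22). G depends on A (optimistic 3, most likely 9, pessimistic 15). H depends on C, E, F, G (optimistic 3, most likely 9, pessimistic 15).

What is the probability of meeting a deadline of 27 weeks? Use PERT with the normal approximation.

0.023

te_A = (6 + 4·9 + 12)/6 = 54/6 = 9; σ²_A = ((12−6)/6)² = 1.000
te_B = (5 + 4·9 + 19)/6 = 60/6 = 10; σ²_B = ((19−5)/6)² = 5.444
te_C = (11 + 4·14 + 17)/6 = 84/6 = 14; σ²_C = ((17−11)/6)² = 1.000
te_D = (2 + 4·3 + 4)/6 = 18/6 = 3; σ²_D = ((4−2)/6)² = 0.111
te_E = (2 + 4·4 + 12)/6 = 30/6 = 5; σ²_E = ((12−2)/6)² = 2.778
te_F = (12 + 4·14 + 22)/6 = 90/6 = 15; σ²_F = ((22−12)/6)² = 2.778
te_G = (3 + 4·9 + 15)/6 = 54/6 = 9; σ²_G = ((15−3)/6)² = 4.000
te_H = (3 + 4·9 + 15)/6 = 54/6 = 9; σ²_H = ((15−3)/6)² = 4.000

Forward pass:
ES_A = 0; EF_A = 9
ES_B = 0; EF_B = 10
ES_C = 0; EF_C = 14
ES_D = 0; EF_D = 3
ES_E = max(EF_A=9, EF_B=10) = 10; EF_E = 10+5 = 15
ES_F = max(EF_B=10, EF_D=3) = 10; EF_F = 10+15 = 25
ES_G = 9; EF_G = 9+9 = 18
ES_H = max(EF_C=14, EF_E=15, EF_F=25, EF_G=18) = 25; EF_H = 25+9 = 34
Expected project duration μ = 34 weeks. Critical path: B → F → H.

Variance along critical path = 5.444 + 2.778 + 4.000 = 12.222; σ = √12.222 = 3.496 weeks.
Z = (27 − 34) / 3.496 = -2.002
P(T ≤ 27) = Φ(-2.002) ≈ 0.023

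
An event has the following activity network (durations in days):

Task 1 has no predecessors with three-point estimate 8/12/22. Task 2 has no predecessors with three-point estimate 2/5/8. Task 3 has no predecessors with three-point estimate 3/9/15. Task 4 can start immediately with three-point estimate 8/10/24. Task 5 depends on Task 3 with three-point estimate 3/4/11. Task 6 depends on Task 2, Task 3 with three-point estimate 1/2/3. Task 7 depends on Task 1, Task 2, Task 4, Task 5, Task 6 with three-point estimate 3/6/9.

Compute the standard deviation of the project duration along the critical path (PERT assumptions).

2.60 days

te_Task 1 = (8 + 4·12 + 22)/6 = 78/6 = 13; σ²_Task 1 = ((22−8)/6)² = 5.444
te_Task 2 = (2 + 4·5 + 8)/6 = 30/6 = 5; σ²_Task 2 = ((8−2)/6)² = 1.000
te_Task 3 = (3 + 4·9 + 15)/6 = 54/6 = 9; σ²_Task 3 = ((15−3)/6)² = 4.000
te_Task 4 = (8 + 4·10 + 24)/6 = 72/6 = 12; σ²_Task 4 = ((24−8)/6)² = 7.111
te_Task 5 = (3 + 4·4 + 11)/6 = 30/6 = 5; σ²_Task 5 = ((11−3)/6)² = 1.778
te_Task 6 = (1 + 4·2 + 3)/6 = 12/6 = 2; σ²_Task 6 = ((3−1)/6)² = 0.111
te_Task 7 = (3 + 4·6 + 9)/6 = 36/6 = 6; σ²_Task 7 = ((9−3)/6)² = 1.000

Forward pass:
ES_Task 1 = 0; EF_Task 1 = 13
ES_Task 2 = 0; EF_Task 2 = 5
ES_Task 3 = 0; EF_Task 3 = 9
ES_Task 4 = 0; EF_Task 4 = 12
ES_Task 5 = 9; EF_Task 5 = 9+5 = 14
ES_Task 6 = max(EF_Task 2=5, EF_Task 3=9) = 9; EF_Task 6 = 9+2 = 11
ES_Task 7 = max(EF_Task 1=13, EF_Task 2=5, EF_Task 4=12, EF_Task 5=14, EF_Task 6=11) = 14; EF_Task 7 = 14+6 = 20
Expected project duration μ = 20 days. Critical path: Task 3 → Task 5 → Task 7.

Variance along critical path = 4.000 + 1.778 + 1.000 = 6.778
σ = √6.778 = 2.603 days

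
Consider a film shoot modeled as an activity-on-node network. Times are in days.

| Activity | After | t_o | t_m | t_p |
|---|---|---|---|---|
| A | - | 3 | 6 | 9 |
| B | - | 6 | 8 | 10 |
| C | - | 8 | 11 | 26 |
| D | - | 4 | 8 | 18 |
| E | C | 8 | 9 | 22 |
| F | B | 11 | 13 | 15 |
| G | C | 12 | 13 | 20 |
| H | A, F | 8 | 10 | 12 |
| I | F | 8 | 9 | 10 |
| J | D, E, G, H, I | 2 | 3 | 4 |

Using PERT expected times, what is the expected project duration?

te_A = (3 + 4·6 + 9)/6 = 36/6 = 6
te_B = (6 + 4·8 + 10)/6 = 48/6 = 8
te_C = (8 + 4·11 + 26)/6 = 78/6 = 13
te_D = (4 + 4·8 + 18)/6 = 54/6 = 9
te_E = (8 + 4·9 + 22)/6 = 66/6 = 11
te_F = (11 + 4·13 + 15)/6 = 78/6 = 13
te_G = (12 + 4·13 + 20)/6 = 84/6 = 14
te_H = (8 + 4·10 + 12)/6 = 60/6 = 10
te_I = (8 + 4·9 + 10)/6 = 54/6 = 9
te_J = (2 + 4·3 + 4)/6 = 18/6 = 3

Forward pass:
ES_A = 0; EF_A = 6
ES_B = 0; EF_B = 8
ES_C = 0; EF_C = 13
ES_D = 0; EF_D = 9
ES_E = 13; EF_E = 13+11 = 24
ES_F = 8; EF_F = 8+13 = 21
ES_G = 13; EF_G = 13+14 = 27
ES_H = max(EF_A=6, EF_F=21) = 21; EF_H = 21+10 = 31
ES_I = 21; EF_I = 21+9 = 30
ES_J = max(EF_D=9, EF_E=24, EF_G=27, EF_H=31, EF_I=30) = 31; EF_J = 31+3 = 34
Expected project duration μ = 34 days. Critical path: B → F → H → J.

34 days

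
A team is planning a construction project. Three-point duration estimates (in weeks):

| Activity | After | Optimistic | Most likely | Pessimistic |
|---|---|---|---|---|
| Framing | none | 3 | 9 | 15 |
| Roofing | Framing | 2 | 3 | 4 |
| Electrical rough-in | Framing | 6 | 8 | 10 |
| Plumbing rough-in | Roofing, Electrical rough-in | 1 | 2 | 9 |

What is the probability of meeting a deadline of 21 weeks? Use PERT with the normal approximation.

te_Framing = (3 + 4·9 + 15)/6 = 54/6 = 9; σ²_Framing = ((15−3)/6)² = 4.000
te_Roofing = (2 + 4·3 + 4)/6 = 18/6 = 3; σ²_Roofing = ((4−2)/6)² = 0.111
te_Electrical rough-in = (6 + 4·8 + 10)/6 = 48/6 = 8; σ²_Electrical rough-in = ((10−6)/6)² = 0.444
te_Plumbing rough-in = (1 + 4·2 + 9)/6 = 18/6 = 3; σ²_Plumbing rough-in = ((9−1)/6)² = 1.778

Forward pass:
ES_Framing = 0; EF_Framing = 9
ES_Roofing = 9; EF_Roofing = 9+3 = 12
ES_Electrical rough-in = 9; EF_Electrical rough-in = 9+8 = 17
ES_Plumbing rough-in = max(EF_Roofing=12, EF_Electrical rough-in=17) = 17; EF_Plumbing rough-in = 17+3 = 20
Expected project duration μ = 20 weeks. Critical path: Framing → Electrical rough-in → Plumbing rough-in.

Variance along critical path = 4.000 + 0.444 + 1.778 = 6.222; σ = √6.222 = 2.494 weeks.
Z = (21 − 20) / 2.494 = 0.401
P(T ≤ 21) = Φ(0.401) ≈ 0.656

0.656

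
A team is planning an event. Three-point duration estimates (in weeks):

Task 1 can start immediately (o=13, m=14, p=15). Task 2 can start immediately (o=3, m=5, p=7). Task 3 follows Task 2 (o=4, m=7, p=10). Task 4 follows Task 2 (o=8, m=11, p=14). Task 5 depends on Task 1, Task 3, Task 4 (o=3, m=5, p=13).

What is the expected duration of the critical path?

te_Task 1 = (13 + 4·14 + 15)/6 = 84/6 = 14
te_Task 2 = (3 + 4·5 + 7)/6 = 30/6 = 5
te_Task 3 = (4 + 4·7 + 10)/6 = 42/6 = 7
te_Task 4 = (8 + 4·11 + 14)/6 = 66/6 = 11
te_Task 5 = (3 + 4·5 + 13)/6 = 36/6 = 6

Forward pass:
ES_Task 1 = 0; EF_Task 1 = 14
ES_Task 2 = 0; EF_Task 2 = 5
ES_Task 3 = 5; EF_Task 3 = 5+7 = 12
ES_Task 4 = 5; EF_Task 4 = 5+11 = 16
ES_Task 5 = max(EF_Task 1=14, EF_Task 3=12, EF_Task 4=16) = 16; EF_Task 5 = 16+6 = 22
Expected project duration μ = 22 weeks. Critical path: Task 2 → Task 4 → Task 5.

22 weeks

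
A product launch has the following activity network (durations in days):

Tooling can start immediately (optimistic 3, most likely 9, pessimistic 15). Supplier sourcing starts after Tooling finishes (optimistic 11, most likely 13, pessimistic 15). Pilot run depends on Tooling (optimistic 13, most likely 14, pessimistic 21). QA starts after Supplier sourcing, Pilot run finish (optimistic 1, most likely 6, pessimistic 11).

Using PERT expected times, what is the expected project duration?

te_Tooling = (3 + 4·9 + 15)/6 = 54/6 = 9
te_Supplier sourcing = (11 + 4·13 + 15)/6 = 78/6 = 13
te_Pilot run = (13 + 4·14 + 21)/6 = 90/6 = 15
te_QA = (1 + 4·6 + 11)/6 = 36/6 = 6

Forward pass:
ES_Tooling = 0; EF_Tooling = 9
ES_Supplier sourcing = 9; EF_Supplier sourcing = 9+13 = 22
ES_Pilot run = 9; EF_Pilot run = 9+15 = 24
ES_QA = max(EF_Supplier sourcing=22, EF_Pilot run=24) = 24; EF_QA = 24+6 = 30
Expected project duration μ = 30 days. Critical path: Tooling → Pilot run → QA.

30 days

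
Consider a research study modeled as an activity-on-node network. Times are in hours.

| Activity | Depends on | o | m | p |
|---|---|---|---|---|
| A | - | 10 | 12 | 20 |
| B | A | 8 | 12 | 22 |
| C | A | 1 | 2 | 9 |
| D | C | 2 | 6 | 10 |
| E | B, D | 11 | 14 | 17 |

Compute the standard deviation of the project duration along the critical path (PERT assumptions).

te_A = (10 + 4·12 + 20)/6 = 78/6 = 13; σ²_A = ((20−10)/6)² = 2.778
te_B = (8 + 4·12 + 22)/6 = 78/6 = 13; σ²_B = ((22−8)/6)² = 5.444
te_C = (1 + 4·2 + 9)/6 = 18/6 = 3; σ²_C = ((9−1)/6)² = 1.778
te_D = (2 + 4·6 + 10)/6 = 36/6 = 6; σ²_D = ((10−2)/6)² = 1.778
te_E = (11 + 4·14 + 17)/6 = 84/6 = 14; σ²_E = ((17−11)/6)² = 1.000

Forward pass:
ES_A = 0; EF_A = 13
ES_B = 13; EF_B = 13+13 = 26
ES_C = 13; EF_C = 13+3 = 16
ES_D = 16; EF_D = 16+6 = 22
ES_E = max(EF_B=26, EF_D=22) = 26; EF_E = 26+14 = 40
Expected project duration μ = 40 hours. Critical path: A → B → E.

Variance along critical path = 2.778 + 5.444 + 1.000 = 9.222
σ = √9.222 = 3.037 hours

3.04 hours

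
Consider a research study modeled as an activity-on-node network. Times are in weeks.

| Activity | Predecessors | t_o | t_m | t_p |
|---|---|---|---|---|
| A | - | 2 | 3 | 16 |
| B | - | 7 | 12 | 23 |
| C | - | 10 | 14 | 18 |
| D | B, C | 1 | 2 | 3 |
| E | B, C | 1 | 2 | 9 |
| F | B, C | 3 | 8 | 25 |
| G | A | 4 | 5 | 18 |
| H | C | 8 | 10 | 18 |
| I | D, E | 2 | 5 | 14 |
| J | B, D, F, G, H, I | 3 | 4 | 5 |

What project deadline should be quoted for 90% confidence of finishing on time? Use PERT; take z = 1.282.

te_A = (2 + 4·3 + 16)/6 = 30/6 = 5; σ²_A = ((16−2)/6)² = 5.444
te_B = (7 + 4·12 + 23)/6 = 78/6 = 13; σ²_B = ((23−7)/6)² = 7.111
te_C = (10 + 4·14 + 18)/6 = 84/6 = 14; σ²_C = ((18−10)/6)² = 1.778
te_D = (1 + 4·2 + 3)/6 = 12/6 = 2; σ²_D = ((3−1)/6)² = 0.111
te_E = (1 + 4·2 + 9)/6 = 18/6 = 3; σ²_E = ((9−1)/6)² = 1.778
te_F = (3 + 4·8 + 25)/6 = 60/6 = 10; σ²_F = ((25−3)/6)² = 13.444
te_G = (4 + 4·5 + 18)/6 = 42/6 = 7; σ²_G = ((18−4)/6)² = 5.444
te_H = (8 + 4·10 + 18)/6 = 66/6 = 11; σ²_H = ((18−8)/6)² = 2.778
te_I = (2 + 4·5 + 14)/6 = 36/6 = 6; σ²_I = ((14−2)/6)² = 4.000
te_J = (3 + 4·4 + 5)/6 = 24/6 = 4; σ²_J = ((5−3)/6)² = 0.111

Forward pass:
ES_A = 0; EF_A = 5
ES_B = 0; EF_B = 13
ES_C = 0; EF_C = 14
ES_D = max(EF_B=13, EF_C=14) = 14; EF_D = 14+2 = 16
ES_E = max(EF_B=13, EF_C=14) = 14; EF_E = 14+3 = 17
ES_F = max(EF_B=13, EF_C=14) = 14; EF_F = 14+10 = 24
ES_G = 5; EF_G = 5+7 = 12
ES_H = 14; EF_H = 14+11 = 25
ES_I = max(EF_D=16, EF_E=17) = 17; EF_I = 17+6 = 23
ES_J = max(EF_B=13, EF_D=16, EF_F=24, EF_G=12, EF_H=25, EF_I=23) = 25; EF_J = 25+4 = 29
Expected project duration μ = 29 weeks. Critical path: C → H → J.

Variance along critical path = 1.778 + 2.778 + 0.111 = 4.667; σ = 2.160 weeks.
D = μ + z·σ = 29 + 1.282·2.160 = 31.8 weeks

31.8 weeks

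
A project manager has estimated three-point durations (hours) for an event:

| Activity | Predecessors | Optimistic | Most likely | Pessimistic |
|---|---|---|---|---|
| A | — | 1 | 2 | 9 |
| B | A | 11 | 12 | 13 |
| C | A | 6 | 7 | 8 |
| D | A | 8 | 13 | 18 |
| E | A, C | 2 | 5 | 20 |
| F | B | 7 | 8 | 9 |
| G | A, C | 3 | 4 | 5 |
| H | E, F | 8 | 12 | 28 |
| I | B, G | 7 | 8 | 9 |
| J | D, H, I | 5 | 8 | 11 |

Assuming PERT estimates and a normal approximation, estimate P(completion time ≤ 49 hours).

0.857

te_A = (1 + 4·2 + 9)/6 = 18/6 = 3; σ²_A = ((9−1)/6)² = 1.778
te_B = (11 + 4·12 + 13)/6 = 72/6 = 12; σ²_B = ((13−11)/6)² = 0.111
te_C = (6 + 4·7 + 8)/6 = 42/6 = 7; σ²_C = ((8−6)/6)² = 0.111
te_D = (8 + 4·13 + 18)/6 = 78/6 = 13; σ²_D = ((18−8)/6)² = 2.778
te_E = (2 + 4·5 + 20)/6 = 42/6 = 7; σ²_E = ((20−2)/6)² = 9.000
te_F = (7 + 4·8 + 9)/6 = 48/6 = 8; σ²_F = ((9−7)/6)² = 0.111
te_G = (3 + 4·4 + 5)/6 = 24/6 = 4; σ²_G = ((5−3)/6)² = 0.111
te_H = (8 + 4·12 + 28)/6 = 84/6 = 14; σ²_H = ((28−8)/6)² = 11.111
te_I = (7 + 4·8 + 9)/6 = 48/6 = 8; σ²_I = ((9−7)/6)² = 0.111
te_J = (5 + 4·8 + 11)/6 = 48/6 = 8; σ²_J = ((11−5)/6)² = 1.000

Forward pass:
ES_A = 0; EF_A = 3
ES_B = 3; EF_B = 3+12 = 15
ES_C = 3; EF_C = 3+7 = 10
ES_D = 3; EF_D = 3+13 = 16
ES_E = max(EF_A=3, EF_C=10) = 10; EF_E = 10+7 = 17
ES_F = 15; EF_F = 15+8 = 23
ES_G = max(EF_A=3, EF_C=10) = 10; EF_G = 10+4 = 14
ES_H = max(EF_E=17, EF_F=23) = 23; EF_H = 23+14 = 37
ES_I = max(EF_B=15, EF_G=14) = 15; EF_I = 15+8 = 23
ES_J = max(EF_D=16, EF_H=37, EF_I=23) = 37; EF_J = 37+8 = 45
Expected project duration μ = 45 hours. Critical path: A → B → F → H → J.

Variance along critical path = 1.778 + 0.111 + 0.111 + 11.111 + 1.000 = 14.111; σ = √14.111 = 3.756 hours.
Z = (49 − 45) / 3.756 = 1.065
P(T ≤ 49) = Φ(1.065) ≈ 0.857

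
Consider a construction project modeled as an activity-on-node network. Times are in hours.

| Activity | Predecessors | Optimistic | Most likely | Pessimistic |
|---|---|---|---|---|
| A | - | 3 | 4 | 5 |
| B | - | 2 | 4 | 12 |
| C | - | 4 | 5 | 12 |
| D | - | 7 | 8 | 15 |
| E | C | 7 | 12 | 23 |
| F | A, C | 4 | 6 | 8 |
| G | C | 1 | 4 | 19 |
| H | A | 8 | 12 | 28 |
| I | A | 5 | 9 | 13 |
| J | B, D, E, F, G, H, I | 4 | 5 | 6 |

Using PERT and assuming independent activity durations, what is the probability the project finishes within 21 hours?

0.159

te_A = (3 + 4·4 + 5)/6 = 24/6 = 4; σ²_A = ((5−3)/6)² = 0.111
te_B = (2 + 4·4 + 12)/6 = 30/6 = 5; σ²_B = ((12−2)/6)² = 2.778
te_C = (4 + 4·5 + 12)/6 = 36/6 = 6; σ²_C = ((12−4)/6)² = 1.778
te_D = (7 + 4·8 + 15)/6 = 54/6 = 9; σ²_D = ((15−7)/6)² = 1.778
te_E = (7 + 4·12 + 23)/6 = 78/6 = 13; σ²_E = ((23−7)/6)² = 7.111
te_F = (4 + 4·6 + 8)/6 = 36/6 = 6; σ²_F = ((8−4)/6)² = 0.444
te_G = (1 + 4·4 + 19)/6 = 36/6 = 6; σ²_G = ((19−1)/6)² = 9.000
te_H = (8 + 4·12 + 28)/6 = 84/6 = 14; σ²_H = ((28−8)/6)² = 11.111
te_I = (5 + 4·9 + 13)/6 = 54/6 = 9; σ²_I = ((13−5)/6)² = 1.778
te_J = (4 + 4·5 + 6)/6 = 30/6 = 5; σ²_J = ((6−4)/6)² = 0.111

Forward pass:
ES_A = 0; EF_A = 4
ES_B = 0; EF_B = 5
ES_C = 0; EF_C = 6
ES_D = 0; EF_D = 9
ES_E = 6; EF_E = 6+13 = 19
ES_F = max(EF_A=4, EF_C=6) = 6; EF_F = 6+6 = 12
ES_G = 6; EF_G = 6+6 = 12
ES_H = 4; EF_H = 4+14 = 18
ES_I = 4; EF_I = 4+9 = 13
ES_J = max(EF_B=5, EF_D=9, EF_E=19, EF_F=12, EF_G=12, EF_H=18, EF_I=13) = 19; EF_J = 19+5 = 24
Expected project duration μ = 24 hours. Critical path: C → E → J.

Variance along critical path = 1.778 + 7.111 + 0.111 = 9.000; σ = √9.000 = 3.000 hours.
Z = (21 − 24) / 3.000 = -1.000
P(T ≤ 21) = Φ(-1.000) ≈ 0.159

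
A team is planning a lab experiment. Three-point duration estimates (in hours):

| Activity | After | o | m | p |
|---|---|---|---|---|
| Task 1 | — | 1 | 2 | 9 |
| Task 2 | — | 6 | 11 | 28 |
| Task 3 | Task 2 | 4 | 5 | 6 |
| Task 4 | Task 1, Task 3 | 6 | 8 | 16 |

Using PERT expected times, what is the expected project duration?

27 hours

te_Task 1 = (1 + 4·2 + 9)/6 = 18/6 = 3
te_Task 2 = (6 + 4·11 + 28)/6 = 78/6 = 13
te_Task 3 = (4 + 4·5 + 6)/6 = 30/6 = 5
te_Task 4 = (6 + 4·8 + 16)/6 = 54/6 = 9

Forward pass:
ES_Task 1 = 0; EF_Task 1 = 3
ES_Task 2 = 0; EF_Task 2 = 13
ES_Task 3 = 13; EF_Task 3 = 13+5 = 18
ES_Task 4 = max(EF_Task 1=3, EF_Task 3=18) = 18; EF_Task 4 = 18+9 = 27
Expected project duration μ = 27 hours. Critical path: Task 2 → Task 3 → Task 4.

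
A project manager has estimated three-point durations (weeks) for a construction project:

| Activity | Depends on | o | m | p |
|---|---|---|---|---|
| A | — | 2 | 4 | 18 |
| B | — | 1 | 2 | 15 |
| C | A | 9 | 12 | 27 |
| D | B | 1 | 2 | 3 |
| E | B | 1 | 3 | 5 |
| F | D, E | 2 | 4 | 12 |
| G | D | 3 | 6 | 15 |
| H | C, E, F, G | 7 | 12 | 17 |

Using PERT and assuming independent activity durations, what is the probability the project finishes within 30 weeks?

te_A = (2 + 4·4 + 18)/6 = 36/6 = 6; σ²_A = ((18−2)/6)² = 7.111
te_B = (1 + 4·2 + 15)/6 = 24/6 = 4; σ²_B = ((15−1)/6)² = 5.444
te_C = (9 + 4·12 + 27)/6 = 84/6 = 14; σ²_C = ((27−9)/6)² = 9.000
te_D = (1 + 4·2 + 3)/6 = 12/6 = 2; σ²_D = ((3−1)/6)² = 0.111
te_E = (1 + 4·3 + 5)/6 = 18/6 = 3; σ²_E = ((5−1)/6)² = 0.444
te_F = (2 + 4·4 + 12)/6 = 30/6 = 5; σ²_F = ((12−2)/6)² = 2.778
te_G = (3 + 4·6 + 15)/6 = 42/6 = 7; σ²_G = ((15−3)/6)² = 4.000
te_H = (7 + 4·12 + 17)/6 = 72/6 = 12; σ²_H = ((17−7)/6)² = 2.778

Forward pass:
ES_A = 0; EF_A = 6
ES_B = 0; EF_B = 4
ES_C = 6; EF_C = 6+14 = 20
ES_D = 4; EF_D = 4+2 = 6
ES_E = 4; EF_E = 4+3 = 7
ES_F = max(EF_D=6, EF_E=7) = 7; EF_F = 7+5 = 12
ES_G = 6; EF_G = 6+7 = 13
ES_H = max(EF_C=20, EF_E=7, EF_F=12, EF_G=13) = 20; EF_H = 20+12 = 32
Expected project duration μ = 32 weeks. Critical path: A → C → H.

Variance along critical path = 7.111 + 9.000 + 2.778 = 18.889; σ = √18.889 = 4.346 weeks.
Z = (30 − 32) / 4.346 = -0.460
P(T ≤ 30) = Φ(-0.460) ≈ 0.323

0.323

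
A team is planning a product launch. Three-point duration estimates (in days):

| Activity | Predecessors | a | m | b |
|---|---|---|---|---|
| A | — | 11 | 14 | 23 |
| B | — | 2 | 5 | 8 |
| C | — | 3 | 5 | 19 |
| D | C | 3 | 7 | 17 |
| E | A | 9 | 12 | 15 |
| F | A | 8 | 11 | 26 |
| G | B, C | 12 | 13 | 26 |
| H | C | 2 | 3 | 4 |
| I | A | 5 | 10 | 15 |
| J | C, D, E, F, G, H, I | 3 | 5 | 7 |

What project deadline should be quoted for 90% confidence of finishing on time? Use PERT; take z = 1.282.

37.7 days

te_A = (11 + 4·14 + 23)/6 = 90/6 = 15; σ²_A = ((23−11)/6)² = 4.000
te_B = (2 + 4·5 + 8)/6 = 30/6 = 5; σ²_B = ((8−2)/6)² = 1.000
te_C = (3 + 4·5 + 19)/6 = 42/6 = 7; σ²_C = ((19−3)/6)² = 7.111
te_D = (3 + 4·7 + 17)/6 = 48/6 = 8; σ²_D = ((17−3)/6)² = 5.444
te_E = (9 + 4·12 + 15)/6 = 72/6 = 12; σ²_E = ((15−9)/6)² = 1.000
te_F = (8 + 4·11 + 26)/6 = 78/6 = 13; σ²_F = ((26−8)/6)² = 9.000
te_G = (12 + 4·13 + 26)/6 = 90/6 = 15; σ²_G = ((26−12)/6)² = 5.444
te_H = (2 + 4·3 + 4)/6 = 18/6 = 3; σ²_H = ((4−2)/6)² = 0.111
te_I = (5 + 4·10 + 15)/6 = 60/6 = 10; σ²_I = ((15−5)/6)² = 2.778
te_J = (3 + 4·5 + 7)/6 = 30/6 = 5; σ²_J = ((7−3)/6)² = 0.444

Forward pass:
ES_A = 0; EF_A = 15
ES_B = 0; EF_B = 5
ES_C = 0; EF_C = 7
ES_D = 7; EF_D = 7+8 = 15
ES_E = 15; EF_E = 15+12 = 27
ES_F = 15; EF_F = 15+13 = 28
ES_G = max(EF_B=5, EF_C=7) = 7; EF_G = 7+15 = 22
ES_H = 7; EF_H = 7+3 = 10
ES_I = 15; EF_I = 15+10 = 25
ES_J = max(EF_C=7, EF_D=15, EF_E=27, EF_F=28, EF_G=22, EF_H=10, EF_I=25) = 28; EF_J = 28+5 = 33
Expected project duration μ = 33 days. Critical path: A → F → J.

Variance along critical path = 4.000 + 9.000 + 0.444 = 13.444; σ = 3.667 days.
D = μ + z·σ = 33 + 1.282·3.667 = 37.7 days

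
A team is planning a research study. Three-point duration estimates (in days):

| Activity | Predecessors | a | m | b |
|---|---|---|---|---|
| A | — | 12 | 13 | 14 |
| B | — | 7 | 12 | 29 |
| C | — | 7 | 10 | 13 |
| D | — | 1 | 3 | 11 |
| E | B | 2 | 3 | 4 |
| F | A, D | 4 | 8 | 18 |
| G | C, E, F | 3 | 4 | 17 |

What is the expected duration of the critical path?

28 days

te_A = (12 + 4·13 + 14)/6 = 78/6 = 13
te_B = (7 + 4·12 + 29)/6 = 84/6 = 14
te_C = (7 + 4·10 + 13)/6 = 60/6 = 10
te_D = (1 + 4·3 + 11)/6 = 24/6 = 4
te_E = (2 + 4·3 + 4)/6 = 18/6 = 3
te_F = (4 + 4·8 + 18)/6 = 54/6 = 9
te_G = (3 + 4·4 + 17)/6 = 36/6 = 6

Forward pass:
ES_A = 0; EF_A = 13
ES_B = 0; EF_B = 14
ES_C = 0; EF_C = 10
ES_D = 0; EF_D = 4
ES_E = 14; EF_E = 14+3 = 17
ES_F = max(EF_A=13, EF_D=4) = 13; EF_F = 13+9 = 22
ES_G = max(EF_C=10, EF_E=17, EF_F=22) = 22; EF_G = 22+6 = 28
Expected project duration μ = 28 days. Critical path: A → F → G.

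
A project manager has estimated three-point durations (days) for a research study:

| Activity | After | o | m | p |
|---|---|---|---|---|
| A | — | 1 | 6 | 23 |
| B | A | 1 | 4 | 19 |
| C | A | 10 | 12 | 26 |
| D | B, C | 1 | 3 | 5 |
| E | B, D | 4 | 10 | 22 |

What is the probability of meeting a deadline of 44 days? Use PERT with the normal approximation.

te_A = (1 + 4·6 + 23)/6 = 48/6 = 8; σ²_A = ((23−1)/6)² = 13.444
te_B = (1 + 4·4 + 19)/6 = 36/6 = 6; σ²_B = ((19−1)/6)² = 9.000
te_C = (10 + 4·12 + 26)/6 = 84/6 = 14; σ²_C = ((26−10)/6)² = 7.111
te_D = (1 + 4·3 + 5)/6 = 18/6 = 3; σ²_D = ((5−1)/6)² = 0.444
te_E = (4 + 4·10 + 22)/6 = 66/6 = 11; σ²_E = ((22−4)/6)² = 9.000

Forward pass:
ES_A = 0; EF_A = 8
ES_B = 8; EF_B = 8+6 = 14
ES_C = 8; EF_C = 8+14 = 22
ES_D = max(EF_B=14, EF_C=22) = 22; EF_D = 22+3 = 25
ES_E = max(EF_B=14, EF_D=25) = 25; EF_E = 25+11 = 36
Expected project duration μ = 36 days. Critical path: A → C → D → E.

Variance along critical path = 13.444 + 7.111 + 0.444 + 9.000 = 30.000; σ = √30.000 = 5.477 days.
Z = (44 − 36) / 5.477 = 1.461
P(T ≤ 44) = Φ(1.461) ≈ 0.928

0.928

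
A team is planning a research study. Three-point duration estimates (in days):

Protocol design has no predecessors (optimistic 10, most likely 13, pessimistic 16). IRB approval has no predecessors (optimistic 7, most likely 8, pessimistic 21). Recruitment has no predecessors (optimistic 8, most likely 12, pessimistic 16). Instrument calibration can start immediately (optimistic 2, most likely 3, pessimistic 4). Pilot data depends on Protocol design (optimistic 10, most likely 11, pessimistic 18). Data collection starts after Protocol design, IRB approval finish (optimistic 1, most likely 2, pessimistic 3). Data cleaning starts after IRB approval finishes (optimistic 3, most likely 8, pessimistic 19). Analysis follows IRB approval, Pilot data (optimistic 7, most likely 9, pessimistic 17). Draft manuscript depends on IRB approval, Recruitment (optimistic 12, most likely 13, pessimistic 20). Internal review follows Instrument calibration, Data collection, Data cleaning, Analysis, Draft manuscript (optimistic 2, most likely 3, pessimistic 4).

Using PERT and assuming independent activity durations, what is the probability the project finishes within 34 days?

te_Protocol design = (10 + 4·13 + 16)/6 = 78/6 = 13; σ²_Protocol design = ((16−10)/6)² = 1.000
te_IRB approval = (7 + 4·8 + 21)/6 = 60/6 = 10; σ²_IRB approval = ((21−7)/6)² = 5.444
te_Recruitment = (8 + 4·12 + 16)/6 = 72/6 = 12; σ²_Recruitment = ((16−8)/6)² = 1.778
te_Instrument calibration = (2 + 4·3 + 4)/6 = 18/6 = 3; σ²_Instrument calibration = ((4−2)/6)² = 0.111
te_Pilot data = (10 + 4·11 + 18)/6 = 72/6 = 12; σ²_Pilot data = ((18−10)/6)² = 1.778
te_Data collection = (1 + 4·2 + 3)/6 = 12/6 = 2; σ²_Data collection = ((3−1)/6)² = 0.111
te_Data cleaning = (3 + 4·8 + 19)/6 = 54/6 = 9; σ²_Data cleaning = ((19−3)/6)² = 7.111
te_Analysis = (7 + 4·9 + 17)/6 = 60/6 = 10; σ²_Analysis = ((17−7)/6)² = 2.778
te_Draft manuscript = (12 + 4·13 + 20)/6 = 84/6 = 14; σ²_Draft manuscript = ((20−12)/6)² = 1.778
te_Internal review = (2 + 4·3 + 4)/6 = 18/6 = 3; σ²_Internal review = ((4−2)/6)² = 0.111

Forward pass:
ES_Protocol design = 0; EF_Protocol design = 13
ES_IRB approval = 0; EF_IRB approval = 10
ES_Recruitment = 0; EF_Recruitment = 12
ES_Instrument calibration = 0; EF_Instrument calibration = 3
ES_Pilot data = 13; EF_Pilot data = 13+12 = 25
ES_Data collection = max(EF_Protocol design=13, EF_IRB approval=10) = 13; EF_Data collection = 13+2 = 15
ES_Data cleaning = 10; EF_Data cleaning = 10+9 = 19
ES_Analysis = max(EF_IRB approval=10, EF_Pilot data=25) = 25; EF_Analysis = 25+10 = 35
ES_Draft manuscript = max(EF_IRB approval=10, EF_Recruitment=12) = 12; EF_Draft manuscript = 12+14 = 26
ES_Internal review = max(EF_Instrument calibration=3, EF_Data collection=15, EF_Data cleaning=19, EF_Analysis=35, EF_Draft manuscript=26) = 35; EF_Internal review = 35+3 = 38
Expected project duration μ = 38 days. Critical path: Protocol design → Pilot data → Analysis → Internal review.

Variance along critical path = 1.000 + 1.778 + 2.778 + 0.111 = 5.667; σ = √5.667 = 2.380 days.
Z = (34 − 38) / 2.380 = -1.680
P(T ≤ 34) = Φ(-1.680) ≈ 0.046

0.046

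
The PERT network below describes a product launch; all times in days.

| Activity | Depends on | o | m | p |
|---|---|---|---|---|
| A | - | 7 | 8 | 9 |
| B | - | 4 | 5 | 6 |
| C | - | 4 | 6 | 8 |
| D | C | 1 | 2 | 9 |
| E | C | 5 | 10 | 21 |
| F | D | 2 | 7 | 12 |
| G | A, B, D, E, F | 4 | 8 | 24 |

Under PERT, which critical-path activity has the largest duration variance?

G

te_A = (7 + 4·8 + 9)/6 = 48/6 = 8; σ²_A = ((9−7)/6)² = 0.111
te_B = (4 + 4·5 + 6)/6 = 30/6 = 5; σ²_B = ((6−4)/6)² = 0.111
te_C = (4 + 4·6 + 8)/6 = 36/6 = 6; σ²_C = ((8−4)/6)² = 0.444
te_D = (1 + 4·2 + 9)/6 = 18/6 = 3; σ²_D = ((9−1)/6)² = 1.778
te_E = (5 + 4·10 + 21)/6 = 66/6 = 11; σ²_E = ((21−5)/6)² = 7.111
te_F = (2 + 4·7 + 12)/6 = 42/6 = 7; σ²_F = ((12−2)/6)² = 2.778
te_G = (4 + 4·8 + 24)/6 = 60/6 = 10; σ²_G = ((24−4)/6)² = 11.111

Forward pass:
ES_A = 0; EF_A = 8
ES_B = 0; EF_B = 5
ES_C = 0; EF_C = 6
ES_D = 6; EF_D = 6+3 = 9
ES_E = 6; EF_E = 6+11 = 17
ES_F = 9; EF_F = 9+7 = 16
ES_G = max(EF_A=8, EF_B=5, EF_D=9, EF_E=17, EF_F=16) = 17; EF_G = 17+10 = 27
Expected project duration μ = 27 days. Critical path: C → E → G.

Variances on critical path: σ²_C=0.444, σ²_E=7.111, σ²_G=11.111.
Largest is σ²_G = 11.111.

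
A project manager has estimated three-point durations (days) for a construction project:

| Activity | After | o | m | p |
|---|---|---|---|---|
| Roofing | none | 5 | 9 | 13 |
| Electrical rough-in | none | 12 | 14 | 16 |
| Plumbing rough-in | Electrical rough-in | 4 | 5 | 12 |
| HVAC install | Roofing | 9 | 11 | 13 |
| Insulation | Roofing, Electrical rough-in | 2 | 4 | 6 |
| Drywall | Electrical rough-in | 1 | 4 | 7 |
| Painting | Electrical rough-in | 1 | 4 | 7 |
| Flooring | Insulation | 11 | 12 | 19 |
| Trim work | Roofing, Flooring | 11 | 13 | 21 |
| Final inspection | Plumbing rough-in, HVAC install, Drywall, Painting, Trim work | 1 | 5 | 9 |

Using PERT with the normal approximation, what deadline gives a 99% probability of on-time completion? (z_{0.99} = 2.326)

56.3 days

te_Roofing = (5 + 4·9 + 13)/6 = 54/6 = 9; σ²_Roofing = ((13−5)/6)² = 1.778
te_Electrical rough-in = (12 + 4·14 + 16)/6 = 84/6 = 14; σ²_Electrical rough-in = ((16−12)/6)² = 0.444
te_Plumbing rough-in = (4 + 4·5 + 12)/6 = 36/6 = 6; σ²_Plumbing rough-in = ((12−4)/6)² = 1.778
te_HVAC install = (9 + 4·11 + 13)/6 = 66/6 = 11; σ²_HVAC install = ((13−9)/6)² = 0.444
te_Insulation = (2 + 4·4 + 6)/6 = 24/6 = 4; σ²_Insulation = ((6−2)/6)² = 0.444
te_Drywall = (1 + 4·4 + 7)/6 = 24/6 = 4; σ²_Drywall = ((7−1)/6)² = 1.000
te_Painting = (1 + 4·4 + 7)/6 = 24/6 = 4; σ²_Painting = ((7−1)/6)² = 1.000
te_Flooring = (11 + 4·12 + 19)/6 = 78/6 = 13; σ²_Flooring = ((19−11)/6)² = 1.778
te_Trim work = (11 + 4·13 + 21)/6 = 84/6 = 14; σ²_Trim work = ((21−11)/6)² = 2.778
te_Final inspection = (1 + 4·5 + 9)/6 = 30/6 = 5; σ²_Final inspection = ((9−1)/6)² = 1.778

Forward pass:
ES_Roofing = 0; EF_Roofing = 9
ES_Electrical rough-in = 0; EF_Electrical rough-in = 14
ES_Plumbing rough-in = 14; EF_Plumbing rough-in = 14+6 = 20
ES_HVAC install = 9; EF_HVAC install = 9+11 = 20
ES_Insulation = max(EF_Roofing=9, EF_Electrical rough-in=14) = 14; EF_Insulation = 14+4 = 18
ES_Drywall = 14; EF_Drywall = 14+4 = 18
ES_Painting = 14; EF_Painting = 14+4 = 18
ES_Flooring = 18; EF_Flooring = 18+13 = 31
ES_Trim work = max(EF_Roofing=9, EF_Flooring=31) = 31; EF_Trim work = 31+14 = 45
ES_Final inspection = max(EF_Plumbing rough-in=20, EF_HVAC install=20, EF_Drywall=18, EF_Painting=18, EF_Trim work=45) = 45; EF_Final inspection = 45+5 = 50
Expected project duration μ = 50 days. Critical path: Electrical rough-in → Insulation → Flooring → Trim work → Final inspection.

Variance along critical path = 0.444 + 0.444 + 1.778 + 2.778 + 1.778 = 7.222; σ = 2.687 days.
D = μ + z·σ = 50 + 2.326·2.687 = 56.3 days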